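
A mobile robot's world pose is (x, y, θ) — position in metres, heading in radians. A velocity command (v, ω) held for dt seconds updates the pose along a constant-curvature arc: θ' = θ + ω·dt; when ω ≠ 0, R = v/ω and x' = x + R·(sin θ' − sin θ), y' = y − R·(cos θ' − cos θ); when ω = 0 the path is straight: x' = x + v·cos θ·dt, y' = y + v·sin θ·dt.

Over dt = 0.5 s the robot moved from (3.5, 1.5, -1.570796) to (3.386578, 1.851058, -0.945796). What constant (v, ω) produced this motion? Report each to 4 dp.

v = -0.7500, ω = 1.2500

Δθ = -0.945796 − -1.570796 = 0.625000
ω = Δθ/dt = 0.625000/0.5 = 1.2500
R = −Δy/(cos θ' − cos θ) = -0.6000
v = R·ω = -0.6000·1.2500 = -0.7500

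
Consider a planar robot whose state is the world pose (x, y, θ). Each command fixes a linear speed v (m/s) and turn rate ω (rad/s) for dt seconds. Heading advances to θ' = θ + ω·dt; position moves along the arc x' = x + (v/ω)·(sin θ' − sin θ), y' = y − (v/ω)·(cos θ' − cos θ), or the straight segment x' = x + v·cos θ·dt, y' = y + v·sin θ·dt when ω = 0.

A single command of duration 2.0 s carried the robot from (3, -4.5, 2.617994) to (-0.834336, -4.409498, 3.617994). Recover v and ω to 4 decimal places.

v = 2.0000, ω = 0.5000

Δθ = 3.617994 − 2.617994 = 1.000000
ω = Δθ/dt = 1.000000/2.0 = 0.5000
R = Δx/(sin θ' − sin θ) = 4.0000
v = R·ω = 4.0000·0.5000 = 2.0000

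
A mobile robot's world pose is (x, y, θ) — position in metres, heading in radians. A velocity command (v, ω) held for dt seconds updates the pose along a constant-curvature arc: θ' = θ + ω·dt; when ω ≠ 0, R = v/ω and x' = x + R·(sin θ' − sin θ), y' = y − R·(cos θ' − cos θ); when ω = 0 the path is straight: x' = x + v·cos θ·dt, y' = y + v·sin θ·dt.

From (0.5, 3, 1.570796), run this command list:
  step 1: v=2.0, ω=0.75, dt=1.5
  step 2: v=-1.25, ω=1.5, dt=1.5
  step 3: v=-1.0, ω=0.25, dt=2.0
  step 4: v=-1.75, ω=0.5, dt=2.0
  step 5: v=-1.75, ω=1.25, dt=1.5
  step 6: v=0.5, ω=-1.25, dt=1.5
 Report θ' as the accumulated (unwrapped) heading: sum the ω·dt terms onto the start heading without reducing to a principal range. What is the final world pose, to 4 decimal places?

step 1: θ'=2.6958 (R=2.6667) → pose (-1.0169, 5.4060, 2.6958)
step 2: θ'=4.9458 (R=-0.8333) → pose (0.1532, 6.3507, 4.9458)
step 3: θ'=5.4458 (R=-4.0000) → pose (-0.7668, 8.1031, 5.4458)
step 4: θ'=6.4458 (R=-3.5000) → pose (-3.9335, 9.2140, 6.4458)
step 5: θ'=8.3208 (R=-1.4000) → pose (-4.9571, 7.2024, 8.3208)
step 6: θ'=6.4458 (R=-0.4000) → pose (-4.6646, 7.7772, 6.4458)

(-4.6646, 7.7772, 6.4458)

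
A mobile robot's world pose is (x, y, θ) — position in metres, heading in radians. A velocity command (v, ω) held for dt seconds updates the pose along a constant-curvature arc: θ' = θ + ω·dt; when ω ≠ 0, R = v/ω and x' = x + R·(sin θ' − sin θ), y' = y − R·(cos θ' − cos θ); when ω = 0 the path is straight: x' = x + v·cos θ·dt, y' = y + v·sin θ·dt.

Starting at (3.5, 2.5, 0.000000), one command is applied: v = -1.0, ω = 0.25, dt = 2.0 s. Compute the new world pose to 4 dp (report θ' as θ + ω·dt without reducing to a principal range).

θ' = 0.0000 + 0.25·2.0 = 0.5000
R = v/ω = -1.0/0.25 = -4.0000
x' = 3.5 + -4.0000·(sin 0.5000 − sin 0.0000) = 1.5823
y' = 2.5 − -4.0000·(cos 0.5000 − cos 0.0000) = 2.0103

(1.5823, 2.0103, 0.5000)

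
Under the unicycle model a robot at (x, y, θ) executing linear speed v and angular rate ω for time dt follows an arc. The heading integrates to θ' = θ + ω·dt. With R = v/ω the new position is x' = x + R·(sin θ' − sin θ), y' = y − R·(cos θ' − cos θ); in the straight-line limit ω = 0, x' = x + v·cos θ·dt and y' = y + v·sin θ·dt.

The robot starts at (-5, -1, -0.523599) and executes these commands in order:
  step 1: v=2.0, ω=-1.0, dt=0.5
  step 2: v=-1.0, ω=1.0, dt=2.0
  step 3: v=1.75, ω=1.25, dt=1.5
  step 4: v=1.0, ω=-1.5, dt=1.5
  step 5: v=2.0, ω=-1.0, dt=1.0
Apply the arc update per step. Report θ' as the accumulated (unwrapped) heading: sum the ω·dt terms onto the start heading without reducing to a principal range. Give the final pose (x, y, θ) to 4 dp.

step 1: θ'=-1.0236 (R=-2.0000) → pose (-4.2920, -1.6915, -1.0236)
step 2: θ'=0.9764 (R=-1.0000) → pose (-5.9745, -1.6517, 0.9764)
step 3: θ'=2.8514 (R=1.4000) → pose (-6.7338, 0.4737, 2.8514)
step 4: θ'=0.6014 (R=-0.6667) → pose (-6.9202, 1.6622, 0.6014)
step 5: θ'=-0.3986 (R=-2.0000) → pose (-5.0124, 1.8563, -0.3986)

(-5.0124, 1.8563, -0.3986)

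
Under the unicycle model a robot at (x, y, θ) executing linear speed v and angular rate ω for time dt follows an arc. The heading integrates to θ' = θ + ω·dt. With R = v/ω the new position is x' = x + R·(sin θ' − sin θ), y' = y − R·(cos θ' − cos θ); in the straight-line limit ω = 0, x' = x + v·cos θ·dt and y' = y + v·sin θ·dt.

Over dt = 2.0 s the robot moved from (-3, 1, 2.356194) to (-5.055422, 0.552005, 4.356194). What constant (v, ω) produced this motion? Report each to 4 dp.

Δθ = 4.356194 − 2.356194 = 2.000000
ω = Δθ/dt = 2.000000/2.0 = 1.0000
R = Δx/(sin θ' − sin θ) = 1.2500
v = R·ω = 1.2500·1.0000 = 1.2500

v = 1.2500, ω = 1.0000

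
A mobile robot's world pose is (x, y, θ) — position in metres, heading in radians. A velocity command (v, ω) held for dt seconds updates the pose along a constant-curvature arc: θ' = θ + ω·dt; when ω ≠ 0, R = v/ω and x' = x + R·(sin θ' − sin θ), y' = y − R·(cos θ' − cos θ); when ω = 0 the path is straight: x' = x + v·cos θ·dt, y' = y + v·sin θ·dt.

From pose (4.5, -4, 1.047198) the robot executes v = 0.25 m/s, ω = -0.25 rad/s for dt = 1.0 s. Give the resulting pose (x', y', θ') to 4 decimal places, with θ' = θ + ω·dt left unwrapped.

(4.6506, -3.8013, 0.7972)

θ' = 1.0472 + -0.25·1.0 = 0.7972
R = v/ω = 0.25/-0.25 = -1.0000
x' = 4.5 + -1.0000·(sin 0.7972 − sin 1.0472) = 4.6506
y' = -4 − -1.0000·(cos 0.7972 − cos 1.0472) = -3.8013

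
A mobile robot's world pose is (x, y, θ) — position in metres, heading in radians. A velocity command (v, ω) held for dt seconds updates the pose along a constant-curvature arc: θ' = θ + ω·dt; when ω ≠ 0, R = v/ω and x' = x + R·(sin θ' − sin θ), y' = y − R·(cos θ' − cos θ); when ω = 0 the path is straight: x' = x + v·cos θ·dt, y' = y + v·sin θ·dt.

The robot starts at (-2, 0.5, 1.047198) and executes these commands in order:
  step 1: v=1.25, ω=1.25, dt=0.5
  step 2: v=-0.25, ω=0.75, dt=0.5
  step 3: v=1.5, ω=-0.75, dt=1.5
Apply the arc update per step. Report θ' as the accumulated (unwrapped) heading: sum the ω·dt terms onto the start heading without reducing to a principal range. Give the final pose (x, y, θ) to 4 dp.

(-1.6523, 3.1074, 0.9222)

step 1: θ'=1.6722 (R=1.0000) → pose (-1.8712, 1.1012, 1.6722)
step 2: θ'=2.0472 (R=-0.3333) → pose (-1.8358, 0.9821, 2.0472)
step 3: θ'=0.9222 (R=-2.0000) → pose (-1.6523, 3.1074, 0.9222)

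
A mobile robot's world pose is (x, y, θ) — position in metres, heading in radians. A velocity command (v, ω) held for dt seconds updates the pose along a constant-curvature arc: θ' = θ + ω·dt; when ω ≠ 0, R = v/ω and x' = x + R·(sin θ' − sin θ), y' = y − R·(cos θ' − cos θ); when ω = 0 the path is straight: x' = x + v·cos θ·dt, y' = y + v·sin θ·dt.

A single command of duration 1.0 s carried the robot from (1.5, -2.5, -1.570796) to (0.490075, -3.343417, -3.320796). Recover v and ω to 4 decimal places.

Δθ = -3.320796 − -1.570796 = -1.750000
ω = Δθ/dt = -1.750000/1.0 = -1.7500
R = Δx/(sin θ' − sin θ) = -0.8571
v = R·ω = -0.8571·-1.7500 = 1.5000

v = 1.5000, ω = -1.7500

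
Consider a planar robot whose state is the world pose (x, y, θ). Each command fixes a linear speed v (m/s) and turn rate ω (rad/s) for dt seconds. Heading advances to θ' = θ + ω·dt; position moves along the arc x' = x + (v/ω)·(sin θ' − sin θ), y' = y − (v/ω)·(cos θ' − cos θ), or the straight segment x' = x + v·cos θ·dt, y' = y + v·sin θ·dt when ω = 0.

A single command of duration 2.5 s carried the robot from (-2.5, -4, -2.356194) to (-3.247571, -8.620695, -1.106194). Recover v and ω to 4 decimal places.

Δθ = -1.106194 − -2.356194 = 1.250000
ω = Δθ/dt = 1.250000/2.5 = 0.5000
R = −Δy/(cos θ' − cos θ) = 4.0000
v = R·ω = 4.0000·0.5000 = 2.0000

v = 2.0000, ω = 0.5000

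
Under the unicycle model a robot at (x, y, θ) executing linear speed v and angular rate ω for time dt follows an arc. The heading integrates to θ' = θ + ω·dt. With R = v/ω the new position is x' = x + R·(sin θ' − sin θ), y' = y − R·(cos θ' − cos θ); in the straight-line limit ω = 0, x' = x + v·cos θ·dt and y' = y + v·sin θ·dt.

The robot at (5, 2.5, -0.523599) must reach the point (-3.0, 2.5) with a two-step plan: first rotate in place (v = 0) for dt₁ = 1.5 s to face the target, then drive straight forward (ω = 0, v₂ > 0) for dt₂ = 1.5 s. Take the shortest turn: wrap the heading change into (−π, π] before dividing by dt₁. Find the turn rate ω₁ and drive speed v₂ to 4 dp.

ω₁ = -1.7453, v₂ = 5.3333

heading to target = atan2(2.5−2.5, -3−5) = 3.1416
Δθ = wrap(3.1416 − -0.5236) = -2.6180; ω₁ = Δθ/dt₁ = -1.7453
distance = √((-3−5)² + (2.5−2.5)²) = 8.0000; v₂ = distance/dt₂ = 5.3333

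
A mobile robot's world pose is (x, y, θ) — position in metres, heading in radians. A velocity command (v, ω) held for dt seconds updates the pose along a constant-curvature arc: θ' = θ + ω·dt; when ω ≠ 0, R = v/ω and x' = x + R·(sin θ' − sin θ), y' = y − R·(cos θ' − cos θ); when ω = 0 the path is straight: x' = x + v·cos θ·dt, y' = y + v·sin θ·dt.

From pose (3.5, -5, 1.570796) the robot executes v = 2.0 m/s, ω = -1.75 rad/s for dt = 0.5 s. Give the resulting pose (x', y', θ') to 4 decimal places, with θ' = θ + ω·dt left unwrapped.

θ' = 1.5708 + -1.75·0.5 = 0.6958
R = v/ω = 2.0/-1.75 = -1.1429
x' = 3.5 + -1.1429·(sin 0.6958 − sin 1.5708) = 3.9103
y' = -5 − -1.1429·(cos 0.6958 − cos 1.5708) = -4.1228

(3.9103, -4.1228, 0.6958)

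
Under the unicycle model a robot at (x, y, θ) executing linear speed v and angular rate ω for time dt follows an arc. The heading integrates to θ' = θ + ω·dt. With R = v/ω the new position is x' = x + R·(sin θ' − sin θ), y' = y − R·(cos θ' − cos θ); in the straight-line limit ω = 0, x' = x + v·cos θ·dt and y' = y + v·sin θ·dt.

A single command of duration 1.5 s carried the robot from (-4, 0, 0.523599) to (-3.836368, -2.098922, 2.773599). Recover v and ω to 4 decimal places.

Δθ = 2.773599 − 0.523599 = 2.250000
ω = Δθ/dt = 2.250000/1.5 = 1.5000
R = −Δy/(cos θ' − cos θ) = -1.1667
v = R·ω = -1.1667·1.5000 = -1.7500

v = -1.7500, ω = 1.5000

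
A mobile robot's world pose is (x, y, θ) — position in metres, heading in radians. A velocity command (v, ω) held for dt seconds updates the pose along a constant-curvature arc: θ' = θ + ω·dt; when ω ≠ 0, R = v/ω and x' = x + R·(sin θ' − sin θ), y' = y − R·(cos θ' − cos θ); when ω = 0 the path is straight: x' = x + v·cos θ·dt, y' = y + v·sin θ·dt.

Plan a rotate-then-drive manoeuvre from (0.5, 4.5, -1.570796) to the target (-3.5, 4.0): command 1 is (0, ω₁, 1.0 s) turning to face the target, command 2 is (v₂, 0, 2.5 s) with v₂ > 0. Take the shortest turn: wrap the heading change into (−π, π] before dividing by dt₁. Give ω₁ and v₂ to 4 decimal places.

heading to target = atan2(4−4.5, -3.5−0.5) = -3.0172
Δθ = wrap(-3.0172 − -1.5708) = -1.4464; ω₁ = Δθ/dt₁ = -1.4464
distance = √((-3.5−0.5)² + (4−4.5)²) = 4.0311; v₂ = distance/dt₂ = 1.6125

ω₁ = -1.4464, v₂ = 1.6125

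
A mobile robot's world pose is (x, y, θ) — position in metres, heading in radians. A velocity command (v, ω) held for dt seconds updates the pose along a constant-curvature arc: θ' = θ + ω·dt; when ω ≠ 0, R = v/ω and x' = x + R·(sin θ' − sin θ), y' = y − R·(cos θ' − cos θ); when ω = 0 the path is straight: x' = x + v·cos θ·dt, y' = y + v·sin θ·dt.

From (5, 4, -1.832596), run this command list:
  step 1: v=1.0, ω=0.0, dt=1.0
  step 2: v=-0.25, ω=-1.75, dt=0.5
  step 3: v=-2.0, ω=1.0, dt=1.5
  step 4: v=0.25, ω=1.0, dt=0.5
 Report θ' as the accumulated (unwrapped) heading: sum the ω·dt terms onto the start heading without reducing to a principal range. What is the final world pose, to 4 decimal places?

step 1: θ'=-1.8326 (straight) → pose (4.7412, 3.0341, -1.8326)
step 2: θ'=-2.7076 (R=0.1429) → pose (4.8191, 3.1267, -2.7076)
step 3: θ'=-1.2076 (R=-2.0000) → pose (5.8476, 5.6518, -1.2076)
step 4: θ'=-0.7076 (R=0.2500) → pose (5.9188, 5.5507, -0.7076)

(5.9188, 5.5507, -0.7076)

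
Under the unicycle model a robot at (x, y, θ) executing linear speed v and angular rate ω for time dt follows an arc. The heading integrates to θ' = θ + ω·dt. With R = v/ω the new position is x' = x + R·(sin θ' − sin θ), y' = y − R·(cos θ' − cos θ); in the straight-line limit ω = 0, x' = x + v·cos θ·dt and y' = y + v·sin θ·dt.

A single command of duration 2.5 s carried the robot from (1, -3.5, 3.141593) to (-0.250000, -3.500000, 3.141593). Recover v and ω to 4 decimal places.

Δθ = 3.141593 − 3.141593 = 0.000000
ω = Δθ/dt = 0.000000/2.5 = 0.0000
ω = 0 → v = (Δx·cos θ + Δy·sin θ)/dt = 0.5000

v = 0.5000, ω = 0.0000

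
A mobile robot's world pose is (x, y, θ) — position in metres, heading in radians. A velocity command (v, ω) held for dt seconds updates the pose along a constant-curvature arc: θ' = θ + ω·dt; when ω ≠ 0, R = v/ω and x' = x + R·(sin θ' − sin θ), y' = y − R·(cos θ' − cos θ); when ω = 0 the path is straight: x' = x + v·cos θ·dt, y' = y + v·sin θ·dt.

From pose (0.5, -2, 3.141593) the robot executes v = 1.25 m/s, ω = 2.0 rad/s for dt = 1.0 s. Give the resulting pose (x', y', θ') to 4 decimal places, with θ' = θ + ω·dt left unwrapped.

(-0.0683, -2.8851, 5.1416)

θ' = 3.1416 + 2.0·1.0 = 5.1416
R = v/ω = 1.25/2.0 = 0.6250
x' = 0.5 + 0.6250·(sin 5.1416 − sin 3.1416) = -0.0683
y' = -2 − 0.6250·(cos 5.1416 − cos 3.1416) = -2.8851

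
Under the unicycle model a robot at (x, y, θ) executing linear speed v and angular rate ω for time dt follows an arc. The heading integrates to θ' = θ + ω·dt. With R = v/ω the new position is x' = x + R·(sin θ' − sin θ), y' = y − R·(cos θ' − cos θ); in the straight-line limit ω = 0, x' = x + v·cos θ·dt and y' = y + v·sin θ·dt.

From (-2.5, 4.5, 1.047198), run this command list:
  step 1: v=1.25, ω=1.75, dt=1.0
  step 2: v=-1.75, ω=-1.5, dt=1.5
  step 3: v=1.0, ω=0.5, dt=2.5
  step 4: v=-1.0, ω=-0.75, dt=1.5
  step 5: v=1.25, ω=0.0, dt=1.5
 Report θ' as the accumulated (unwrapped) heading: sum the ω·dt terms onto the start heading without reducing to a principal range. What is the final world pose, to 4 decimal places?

(-0.7579, 5.4169, 0.6722)

step 1: θ'=2.7972 (R=0.7143) → pose (-2.8774, 5.5295, 2.7972)
step 2: θ'=0.5472 (R=1.1667) → pose (-2.6643, 3.4350, 0.5472)
step 3: θ'=1.7972 (R=2.0000) → pose (-1.7559, 5.5919, 1.7972)
step 4: θ'=0.6722 (R=1.3333) → pose (-2.2250, 4.2494, 0.6722)
step 5: θ'=0.6722 (straight) → pose (-0.7579, 5.4169, 0.6722)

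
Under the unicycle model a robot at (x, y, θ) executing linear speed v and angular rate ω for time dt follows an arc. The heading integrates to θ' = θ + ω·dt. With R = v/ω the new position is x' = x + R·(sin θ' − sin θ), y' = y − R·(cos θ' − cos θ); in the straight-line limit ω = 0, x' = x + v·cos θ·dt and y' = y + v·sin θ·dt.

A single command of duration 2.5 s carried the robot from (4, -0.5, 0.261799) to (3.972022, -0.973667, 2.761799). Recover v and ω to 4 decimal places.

v = -0.2500, ω = 1.0000

Δθ = 2.761799 − 0.261799 = 2.500000
ω = Δθ/dt = 2.500000/2.5 = 1.0000
R = −Δy/(cos θ' − cos θ) = -0.2500
v = R·ω = -0.2500·1.0000 = -0.2500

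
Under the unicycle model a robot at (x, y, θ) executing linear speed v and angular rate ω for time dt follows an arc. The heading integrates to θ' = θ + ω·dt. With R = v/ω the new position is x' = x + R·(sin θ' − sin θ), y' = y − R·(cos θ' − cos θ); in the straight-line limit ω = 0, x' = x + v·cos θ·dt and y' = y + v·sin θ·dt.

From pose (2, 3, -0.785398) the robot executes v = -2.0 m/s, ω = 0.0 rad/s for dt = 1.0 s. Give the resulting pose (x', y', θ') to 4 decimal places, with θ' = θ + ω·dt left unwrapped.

(0.5858, 4.4142, -0.7854)

θ' = -0.7854 + 0.0·1.0 = -0.7854
ω = 0 → straight: x' = 2 + -2.0·cos(-0.7854)·1.0 = 0.5858
y' = 3 + -2.0·sin(-0.7854)·1.0 = 4.4142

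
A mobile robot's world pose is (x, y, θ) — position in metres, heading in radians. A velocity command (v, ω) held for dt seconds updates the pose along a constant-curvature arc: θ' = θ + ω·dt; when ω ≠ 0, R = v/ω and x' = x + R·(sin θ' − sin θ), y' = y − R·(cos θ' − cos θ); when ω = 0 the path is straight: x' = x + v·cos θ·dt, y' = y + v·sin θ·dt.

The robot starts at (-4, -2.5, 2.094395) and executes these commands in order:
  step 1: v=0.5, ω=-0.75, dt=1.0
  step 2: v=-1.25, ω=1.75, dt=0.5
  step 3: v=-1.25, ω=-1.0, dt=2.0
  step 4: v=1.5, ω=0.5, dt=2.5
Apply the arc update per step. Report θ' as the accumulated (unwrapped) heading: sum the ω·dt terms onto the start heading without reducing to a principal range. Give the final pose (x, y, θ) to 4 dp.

step 1: θ'=1.3444 (R=-0.6667) → pose (-4.0723, -2.0170, 1.3444)
step 2: θ'=2.2194 (R=-0.7143) → pose (-3.9455, -2.6088, 2.2194)
step 3: θ'=0.2194 (R=1.2500) → pose (-4.6696, -4.5840, 0.2194)
step 4: θ'=1.4694 (R=3.0000) → pose (-2.3379, -1.9596, 1.4694)

(-2.3379, -1.9596, 1.4694)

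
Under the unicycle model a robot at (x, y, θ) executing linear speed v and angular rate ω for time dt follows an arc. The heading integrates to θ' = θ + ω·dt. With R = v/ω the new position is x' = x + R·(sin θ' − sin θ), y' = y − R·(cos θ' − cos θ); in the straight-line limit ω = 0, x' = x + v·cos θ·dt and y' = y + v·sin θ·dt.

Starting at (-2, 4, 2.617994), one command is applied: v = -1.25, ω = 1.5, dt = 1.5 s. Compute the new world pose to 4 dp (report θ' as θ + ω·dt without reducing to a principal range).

(-0.7601, 4.8508, 4.8680)

θ' = 2.6180 + 1.5·1.5 = 4.8680
R = v/ω = -1.25/1.5 = -0.8333
x' = -2 + -0.8333·(sin 4.8680 − sin 2.6180) = -0.7601
y' = 4 − -0.8333·(cos 4.8680 − cos 2.6180) = 4.8508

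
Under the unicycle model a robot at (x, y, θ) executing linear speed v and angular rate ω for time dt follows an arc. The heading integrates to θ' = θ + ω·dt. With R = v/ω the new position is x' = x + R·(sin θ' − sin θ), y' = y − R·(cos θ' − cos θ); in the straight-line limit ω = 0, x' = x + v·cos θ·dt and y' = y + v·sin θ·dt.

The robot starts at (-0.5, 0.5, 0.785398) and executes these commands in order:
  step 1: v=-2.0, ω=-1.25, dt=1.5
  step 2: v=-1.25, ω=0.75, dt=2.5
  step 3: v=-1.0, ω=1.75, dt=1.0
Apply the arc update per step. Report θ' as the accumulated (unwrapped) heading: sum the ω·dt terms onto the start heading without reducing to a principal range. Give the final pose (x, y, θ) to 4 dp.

step 1: θ'=-1.0896 (R=1.6000) → pose (-3.0497, 0.8908, -1.0896)
step 2: θ'=0.7854 (R=-1.6667) → pose (-5.7056, 1.2979, 0.7854)
step 3: θ'=2.5354 (R=-0.5714) → pose (-5.6271, 0.4243, 2.5354)

(-5.6271, 0.4243, 2.5354)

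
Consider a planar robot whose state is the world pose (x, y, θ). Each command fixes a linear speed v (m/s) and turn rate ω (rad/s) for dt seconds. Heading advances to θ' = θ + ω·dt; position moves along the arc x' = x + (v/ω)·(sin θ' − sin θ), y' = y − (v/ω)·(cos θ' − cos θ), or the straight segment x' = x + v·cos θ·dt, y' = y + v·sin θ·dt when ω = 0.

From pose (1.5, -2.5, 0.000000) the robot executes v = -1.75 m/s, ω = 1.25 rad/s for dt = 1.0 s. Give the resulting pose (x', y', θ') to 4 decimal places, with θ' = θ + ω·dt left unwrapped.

(0.1714, -3.4585, 1.2500)

θ' = 0.0000 + 1.25·1.0 = 1.2500
R = v/ω = -1.75/1.25 = -1.4000
x' = 1.5 + -1.4000·(sin 1.2500 − sin 0.0000) = 0.1714
y' = -2.5 − -1.4000·(cos 1.2500 − cos 0.0000) = -3.4585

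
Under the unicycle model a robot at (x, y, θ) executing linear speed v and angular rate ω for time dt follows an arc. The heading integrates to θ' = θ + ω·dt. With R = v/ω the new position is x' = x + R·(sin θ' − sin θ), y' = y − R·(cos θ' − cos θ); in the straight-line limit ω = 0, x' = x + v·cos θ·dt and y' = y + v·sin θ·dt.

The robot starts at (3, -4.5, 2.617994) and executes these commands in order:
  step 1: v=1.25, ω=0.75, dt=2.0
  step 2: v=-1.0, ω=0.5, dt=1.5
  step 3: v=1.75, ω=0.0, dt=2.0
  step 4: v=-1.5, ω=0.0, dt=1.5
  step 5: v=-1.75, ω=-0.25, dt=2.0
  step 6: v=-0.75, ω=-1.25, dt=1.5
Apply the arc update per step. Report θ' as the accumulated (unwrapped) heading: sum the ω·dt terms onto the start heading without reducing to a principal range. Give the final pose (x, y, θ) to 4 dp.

(2.5521, -1.0911, 2.4930)

step 1: θ'=4.1180 (R=1.6667) → pose (0.7859, -5.0100, 4.1180)
step 2: θ'=4.8680 (R=-2.0000) → pose (1.1047, -3.5801, 4.8680)
step 3: θ'=4.8680 (straight) → pose (1.6471, -7.0378, 4.8680)
step 4: θ'=4.8680 (straight) → pose (1.2984, -4.8150, 4.8680)
step 5: θ'=4.3680 (R=7.0000) → pose (1.6249, -1.3667, 4.3680)
step 6: θ'=2.4930 (R=0.6000) → pose (2.5521, -1.0911, 2.4930)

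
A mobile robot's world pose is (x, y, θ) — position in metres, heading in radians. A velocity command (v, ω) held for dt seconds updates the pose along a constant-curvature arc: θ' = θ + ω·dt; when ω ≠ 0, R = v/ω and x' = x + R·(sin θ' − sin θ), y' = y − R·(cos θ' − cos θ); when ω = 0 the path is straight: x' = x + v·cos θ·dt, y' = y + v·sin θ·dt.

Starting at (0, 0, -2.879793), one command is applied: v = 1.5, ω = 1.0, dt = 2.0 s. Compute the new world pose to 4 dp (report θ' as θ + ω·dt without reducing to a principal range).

θ' = -2.8798 + 1.0·2.0 = -0.8798
R = v/ω = 1.5/1.0 = 1.5000
x' = 0 + 1.5000·(sin -0.8798 − sin -2.8798) = -0.7677
y' = 0 − 1.5000·(cos -0.8798 − cos -2.8798) = -2.4049

(-0.7677, -2.4049, -0.8798)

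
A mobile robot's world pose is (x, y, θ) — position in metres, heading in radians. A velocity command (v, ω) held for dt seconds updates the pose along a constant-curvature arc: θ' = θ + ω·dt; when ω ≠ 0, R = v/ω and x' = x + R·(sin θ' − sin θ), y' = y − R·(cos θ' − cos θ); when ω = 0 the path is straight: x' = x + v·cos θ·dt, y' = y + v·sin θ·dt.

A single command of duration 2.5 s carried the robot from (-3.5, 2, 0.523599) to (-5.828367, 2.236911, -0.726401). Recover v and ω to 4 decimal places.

Δθ = -0.726401 − 0.523599 = -1.250000
ω = Δθ/dt = -1.250000/2.5 = -0.5000
R = Δx/(sin θ' − sin θ) = 2.0000
v = R·ω = 2.0000·-0.5000 = -1.0000

v = -1.0000, ω = -0.5000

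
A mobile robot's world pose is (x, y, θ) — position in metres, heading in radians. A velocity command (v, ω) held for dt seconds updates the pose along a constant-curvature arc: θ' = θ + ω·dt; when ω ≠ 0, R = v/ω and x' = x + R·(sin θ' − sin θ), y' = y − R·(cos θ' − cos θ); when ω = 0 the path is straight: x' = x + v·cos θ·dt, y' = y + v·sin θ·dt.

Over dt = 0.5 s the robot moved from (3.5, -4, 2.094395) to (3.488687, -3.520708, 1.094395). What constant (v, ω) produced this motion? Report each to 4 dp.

Δθ = 1.094395 − 2.094395 = -1.000000
ω = Δθ/dt = -1.000000/0.5 = -2.0000
R = −Δy/(cos θ' − cos θ) = -0.5000
v = R·ω = -0.5000·-2.0000 = 1.0000

v = 1.0000, ω = -2.0000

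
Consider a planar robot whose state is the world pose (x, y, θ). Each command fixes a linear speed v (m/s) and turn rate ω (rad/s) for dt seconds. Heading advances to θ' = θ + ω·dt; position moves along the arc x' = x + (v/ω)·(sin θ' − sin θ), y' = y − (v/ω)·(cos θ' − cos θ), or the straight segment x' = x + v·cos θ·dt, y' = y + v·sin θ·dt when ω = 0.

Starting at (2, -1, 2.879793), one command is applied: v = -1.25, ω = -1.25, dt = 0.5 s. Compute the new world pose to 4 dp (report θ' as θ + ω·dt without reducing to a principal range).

θ' = 2.8798 + -1.25·0.5 = 2.2548
R = v/ω = -1.25/-1.25 = 1.0000
x' = 2 + 1.0000·(sin 2.2548 − sin 2.8798) = 2.5162
y' = -1 − 1.0000·(cos 2.2548 − cos 2.8798) = -1.3340

(2.5162, -1.3340, 2.2548)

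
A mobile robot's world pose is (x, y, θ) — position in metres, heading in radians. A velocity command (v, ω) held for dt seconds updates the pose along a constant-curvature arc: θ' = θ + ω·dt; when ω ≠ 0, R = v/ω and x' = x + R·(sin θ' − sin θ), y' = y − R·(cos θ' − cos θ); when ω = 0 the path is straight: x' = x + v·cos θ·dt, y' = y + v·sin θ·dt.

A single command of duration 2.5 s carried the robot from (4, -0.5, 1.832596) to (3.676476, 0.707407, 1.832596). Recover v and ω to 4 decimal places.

Δθ = 1.832596 − 1.832596 = 0.000000
ω = Δθ/dt = 0.000000/2.5 = 0.0000
ω = 0 → v = (Δx·cos θ + Δy·sin θ)/dt = 0.5000

v = 0.5000, ω = 0.0000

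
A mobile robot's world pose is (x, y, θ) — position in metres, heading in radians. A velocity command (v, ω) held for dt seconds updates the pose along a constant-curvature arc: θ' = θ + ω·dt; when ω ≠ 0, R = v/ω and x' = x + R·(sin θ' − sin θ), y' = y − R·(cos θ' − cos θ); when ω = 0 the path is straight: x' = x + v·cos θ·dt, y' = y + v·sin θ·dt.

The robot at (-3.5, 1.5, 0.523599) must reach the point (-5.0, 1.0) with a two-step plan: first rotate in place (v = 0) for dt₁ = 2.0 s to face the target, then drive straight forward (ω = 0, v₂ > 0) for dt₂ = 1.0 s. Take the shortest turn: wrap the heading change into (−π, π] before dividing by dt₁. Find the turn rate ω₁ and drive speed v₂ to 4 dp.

ω₁ = 1.4699, v₂ = 1.5811

heading to target = atan2(1−1.5, -5−-3.5) = -2.8198
Δθ = wrap(-2.8198 − 0.5236) = 2.9397; ω₁ = Δθ/dt₁ = 1.4699
distance = √((-5−-3.5)² + (1−1.5)²) = 1.5811; v₂ = distance/dt₂ = 1.5811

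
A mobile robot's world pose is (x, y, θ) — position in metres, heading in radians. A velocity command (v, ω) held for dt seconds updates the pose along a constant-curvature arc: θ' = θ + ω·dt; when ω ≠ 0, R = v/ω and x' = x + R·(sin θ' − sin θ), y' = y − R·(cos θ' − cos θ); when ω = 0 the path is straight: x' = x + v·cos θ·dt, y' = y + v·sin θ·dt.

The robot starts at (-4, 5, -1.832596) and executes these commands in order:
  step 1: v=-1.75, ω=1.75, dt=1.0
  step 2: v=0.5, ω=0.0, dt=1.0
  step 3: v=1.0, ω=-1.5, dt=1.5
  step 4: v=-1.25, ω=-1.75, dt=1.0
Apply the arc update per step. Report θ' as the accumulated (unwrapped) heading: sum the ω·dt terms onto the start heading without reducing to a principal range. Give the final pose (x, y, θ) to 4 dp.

step 1: θ'=-0.0826 (R=-1.0000) → pose (-4.8834, 6.2554, -0.0826)
step 2: θ'=-0.0826 (straight) → pose (-4.3851, 6.2142, -0.0826)
step 3: θ'=-2.3326 (R=-0.6667) → pose (-3.9577, 5.0896, -2.3326)
step 4: θ'=-4.0826 (R=0.7143) → pose (-2.8636, 5.0173, -4.0826)

(-2.8636, 5.0173, -4.0826)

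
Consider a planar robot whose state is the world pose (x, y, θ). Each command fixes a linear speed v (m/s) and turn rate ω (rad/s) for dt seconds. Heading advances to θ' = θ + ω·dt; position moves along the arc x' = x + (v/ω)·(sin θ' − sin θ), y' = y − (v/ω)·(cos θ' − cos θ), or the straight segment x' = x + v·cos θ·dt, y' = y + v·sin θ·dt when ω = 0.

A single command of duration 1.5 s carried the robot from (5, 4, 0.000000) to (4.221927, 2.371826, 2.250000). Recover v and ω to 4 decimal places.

v = -1.5000, ω = 1.5000

Δθ = 2.250000 − 0.000000 = 2.250000
ω = Δθ/dt = 2.250000/1.5 = 1.5000
R = −Δy/(cos θ' − cos θ) = -1.0000
v = R·ω = -1.0000·1.5000 = -1.5000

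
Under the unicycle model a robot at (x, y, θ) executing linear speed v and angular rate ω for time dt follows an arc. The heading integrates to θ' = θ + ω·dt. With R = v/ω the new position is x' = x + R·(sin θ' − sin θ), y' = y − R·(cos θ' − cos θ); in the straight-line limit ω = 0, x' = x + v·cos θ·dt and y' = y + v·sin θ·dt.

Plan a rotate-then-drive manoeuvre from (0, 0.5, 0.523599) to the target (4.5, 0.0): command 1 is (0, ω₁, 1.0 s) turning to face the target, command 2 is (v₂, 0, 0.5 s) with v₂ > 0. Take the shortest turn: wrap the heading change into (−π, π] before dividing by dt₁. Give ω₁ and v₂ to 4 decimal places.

ω₁ = -0.6343, v₂ = 9.0554

heading to target = atan2(0−0.5, 4.5−0) = -0.1107
Δθ = wrap(-0.1107 − 0.5236) = -0.6343; ω₁ = Δθ/dt₁ = -0.6343
distance = √((4.5−0)² + (0−0.5)²) = 4.5277; v₂ = distance/dt₂ = 9.0554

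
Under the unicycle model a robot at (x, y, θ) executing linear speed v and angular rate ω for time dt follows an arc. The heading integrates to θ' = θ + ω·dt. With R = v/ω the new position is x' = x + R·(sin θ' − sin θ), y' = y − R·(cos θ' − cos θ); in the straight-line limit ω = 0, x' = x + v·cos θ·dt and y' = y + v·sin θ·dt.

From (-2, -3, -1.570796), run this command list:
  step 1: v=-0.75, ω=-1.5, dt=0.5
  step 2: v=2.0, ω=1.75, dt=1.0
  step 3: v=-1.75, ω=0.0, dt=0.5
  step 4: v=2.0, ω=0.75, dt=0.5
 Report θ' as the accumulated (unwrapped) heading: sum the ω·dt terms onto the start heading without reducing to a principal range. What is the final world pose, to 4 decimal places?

step 1: θ'=-2.3208 (R=0.5000) → pose (-1.8658, -2.6592, -2.3208)
step 2: θ'=-0.5708 (R=1.1429) → pose (-1.6471, -4.3999, -0.5708)
step 3: θ'=-0.5708 (straight) → pose (-2.3834, -3.9271, -0.5708)
step 4: θ'=-0.1958 (R=2.6667) → pose (-1.4614, -4.2989, -0.1958)

(-1.4614, -4.2989, -0.1958)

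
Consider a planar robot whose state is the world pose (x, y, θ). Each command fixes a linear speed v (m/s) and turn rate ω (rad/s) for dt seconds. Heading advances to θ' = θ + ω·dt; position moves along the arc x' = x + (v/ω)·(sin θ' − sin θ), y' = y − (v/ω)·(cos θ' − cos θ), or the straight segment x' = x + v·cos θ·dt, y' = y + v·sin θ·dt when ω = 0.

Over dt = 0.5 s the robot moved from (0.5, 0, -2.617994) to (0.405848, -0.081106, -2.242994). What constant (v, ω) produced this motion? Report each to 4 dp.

v = 0.2500, ω = 0.7500

Δθ = -2.242994 − -2.617994 = 0.375000
ω = Δθ/dt = 0.375000/0.5 = 0.7500
R = Δx/(sin θ' − sin θ) = 0.3333
v = R·ω = 0.3333·0.7500 = 0.2500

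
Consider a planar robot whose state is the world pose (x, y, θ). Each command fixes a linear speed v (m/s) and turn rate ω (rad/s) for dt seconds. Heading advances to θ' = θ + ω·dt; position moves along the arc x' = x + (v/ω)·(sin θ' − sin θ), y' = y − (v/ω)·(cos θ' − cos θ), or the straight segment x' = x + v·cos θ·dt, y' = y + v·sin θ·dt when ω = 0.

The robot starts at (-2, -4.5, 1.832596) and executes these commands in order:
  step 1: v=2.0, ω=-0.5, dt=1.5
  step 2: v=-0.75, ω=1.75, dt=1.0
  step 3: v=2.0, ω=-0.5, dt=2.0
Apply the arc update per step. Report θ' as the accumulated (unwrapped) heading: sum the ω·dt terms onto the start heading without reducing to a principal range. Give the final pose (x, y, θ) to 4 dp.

(-4.0681, 0.5774, 1.8326)

step 1: θ'=1.0826 (R=-4.0000) → pose (-1.6690, -1.5886, 1.0826)
step 2: θ'=2.8326 (R=-0.4286) → pose (-1.4208, -2.1979, 2.8326)
step 3: θ'=1.8326 (R=-4.0000) → pose (-4.0681, 0.5774, 1.8326)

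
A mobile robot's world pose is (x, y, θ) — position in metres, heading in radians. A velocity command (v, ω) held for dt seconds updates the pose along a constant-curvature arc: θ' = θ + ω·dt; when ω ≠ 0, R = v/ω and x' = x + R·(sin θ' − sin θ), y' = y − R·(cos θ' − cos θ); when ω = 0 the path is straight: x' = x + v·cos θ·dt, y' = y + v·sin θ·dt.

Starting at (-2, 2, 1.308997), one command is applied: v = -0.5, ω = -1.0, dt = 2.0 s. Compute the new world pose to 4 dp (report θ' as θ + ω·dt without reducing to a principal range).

θ' = 1.3090 + -1.0·2.0 = -0.6910
R = v/ω = -0.5/-1.0 = 0.5000
x' = -2 + 0.5000·(sin -0.6910 − sin 1.3090) = -2.8016
y' = 2 − 0.5000·(cos -0.6910 − cos 1.3090) = 1.7441

(-2.8016, 1.7441, -0.6910)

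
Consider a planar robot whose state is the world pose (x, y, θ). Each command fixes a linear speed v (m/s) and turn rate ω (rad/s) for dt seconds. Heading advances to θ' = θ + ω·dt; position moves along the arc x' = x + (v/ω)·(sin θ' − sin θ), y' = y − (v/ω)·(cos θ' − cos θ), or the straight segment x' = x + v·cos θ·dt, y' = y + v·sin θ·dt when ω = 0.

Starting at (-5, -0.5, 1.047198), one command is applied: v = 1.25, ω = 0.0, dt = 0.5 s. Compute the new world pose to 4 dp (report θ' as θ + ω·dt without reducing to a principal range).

(-4.6875, 0.0413, 1.0472)

θ' = 1.0472 + 0.0·0.5 = 1.0472
ω = 0 → straight: x' = -5 + 1.25·cos(1.0472)·0.5 = -4.6875
y' = -0.5 + 1.25·sin(1.0472)·0.5 = 0.0413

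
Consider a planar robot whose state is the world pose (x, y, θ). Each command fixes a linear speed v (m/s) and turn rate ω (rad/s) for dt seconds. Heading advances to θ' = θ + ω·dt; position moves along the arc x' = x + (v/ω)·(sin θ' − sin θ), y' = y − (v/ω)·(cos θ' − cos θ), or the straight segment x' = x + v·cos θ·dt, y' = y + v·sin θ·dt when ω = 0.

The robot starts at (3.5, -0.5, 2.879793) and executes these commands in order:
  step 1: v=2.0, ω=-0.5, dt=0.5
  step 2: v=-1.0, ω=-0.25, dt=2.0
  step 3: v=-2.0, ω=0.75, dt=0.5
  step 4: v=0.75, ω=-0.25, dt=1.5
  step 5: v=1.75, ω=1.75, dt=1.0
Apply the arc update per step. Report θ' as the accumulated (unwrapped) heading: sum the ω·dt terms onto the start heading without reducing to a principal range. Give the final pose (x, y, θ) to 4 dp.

step 1: θ'=2.6298 (R=-4.0000) → pose (2.5763, -0.1238, 2.6298)
step 2: θ'=2.1298 (R=4.0000) → pose (4.0085, -1.4899, 2.1298)
step 3: θ'=2.5048 (R=-2.6667) → pose (4.6836, -2.2196, 2.5048)
step 4: θ'=2.1298 (R=-3.0000) → pose (3.9241, -1.3986, 2.1298)
step 5: θ'=3.8798 (R=1.0000) → pose (2.4033, -1.1893, 3.8798)

(2.4033, -1.1893, 3.8798)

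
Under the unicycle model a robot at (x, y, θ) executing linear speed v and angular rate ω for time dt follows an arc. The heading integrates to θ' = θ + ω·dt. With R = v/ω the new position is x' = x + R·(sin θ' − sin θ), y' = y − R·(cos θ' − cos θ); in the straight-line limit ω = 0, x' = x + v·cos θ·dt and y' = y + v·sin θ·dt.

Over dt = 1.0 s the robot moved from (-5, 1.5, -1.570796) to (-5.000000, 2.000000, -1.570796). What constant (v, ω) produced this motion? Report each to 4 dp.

Δθ = -1.570796 − -1.570796 = 0.000000
ω = Δθ/dt = 0.000000/1.0 = 0.0000
ω = 0 → v = (Δx·cos θ + Δy·sin θ)/dt = -0.5000

v = -0.5000, ω = 0.0000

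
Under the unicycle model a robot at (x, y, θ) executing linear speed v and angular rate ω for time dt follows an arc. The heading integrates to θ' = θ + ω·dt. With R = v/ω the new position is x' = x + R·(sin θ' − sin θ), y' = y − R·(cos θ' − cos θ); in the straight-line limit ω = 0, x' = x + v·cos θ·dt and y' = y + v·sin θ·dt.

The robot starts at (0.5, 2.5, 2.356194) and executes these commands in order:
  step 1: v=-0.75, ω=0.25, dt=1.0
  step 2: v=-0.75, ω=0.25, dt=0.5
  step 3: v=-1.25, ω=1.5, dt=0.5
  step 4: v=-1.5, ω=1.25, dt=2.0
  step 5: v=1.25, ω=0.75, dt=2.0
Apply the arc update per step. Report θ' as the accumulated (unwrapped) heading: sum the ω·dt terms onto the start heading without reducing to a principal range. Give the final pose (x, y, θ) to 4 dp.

(4.0395, 5.1102, 7.4812)

step 1: θ'=2.6062 (R=-3.0000) → pose (1.0908, 2.0411, 2.6062)
step 2: θ'=2.7312 (R=-3.0000) → pose (1.4244, 1.8704, 2.7312)
step 3: θ'=3.4812 (R=-0.8333) → pose (2.0345, 1.8488, 3.4812)
step 4: θ'=5.9812 (R=-1.2000) → pose (1.9916, 4.1260, 5.9812)
step 5: θ'=7.4812 (R=1.6667) → pose (4.0395, 5.1102, 7.4812)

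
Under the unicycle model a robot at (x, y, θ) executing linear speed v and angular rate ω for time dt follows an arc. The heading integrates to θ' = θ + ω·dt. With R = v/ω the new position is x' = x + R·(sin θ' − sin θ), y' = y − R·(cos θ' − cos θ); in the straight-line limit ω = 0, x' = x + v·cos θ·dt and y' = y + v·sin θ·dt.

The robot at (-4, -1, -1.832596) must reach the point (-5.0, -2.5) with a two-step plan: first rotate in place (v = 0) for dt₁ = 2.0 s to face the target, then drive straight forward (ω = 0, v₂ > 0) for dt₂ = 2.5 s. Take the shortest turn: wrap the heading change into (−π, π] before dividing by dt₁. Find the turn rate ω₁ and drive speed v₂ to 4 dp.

heading to target = atan2(-2.5−-1, -5−-4) = -2.1588
Δθ = wrap(-2.1588 − -1.8326) = -0.3262; ω₁ = Δθ/dt₁ = -0.1631
distance = √((-5−-4)² + (-2.5−-1)²) = 1.8028; v₂ = distance/dt₂ = 0.7211

ω₁ = -0.1631, v₂ = 0.7211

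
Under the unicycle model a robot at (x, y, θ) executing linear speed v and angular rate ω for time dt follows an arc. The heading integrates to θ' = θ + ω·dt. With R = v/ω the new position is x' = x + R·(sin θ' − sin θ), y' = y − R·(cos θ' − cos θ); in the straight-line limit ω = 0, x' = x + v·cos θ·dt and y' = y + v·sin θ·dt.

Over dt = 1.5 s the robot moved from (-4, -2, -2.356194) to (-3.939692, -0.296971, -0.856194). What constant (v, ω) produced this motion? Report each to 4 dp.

v = -1.2500, ω = 1.0000

Δθ = -0.856194 − -2.356194 = 1.500000
ω = Δθ/dt = 1.500000/1.5 = 1.0000
R = −Δy/(cos θ' − cos θ) = -1.2500
v = R·ω = -1.2500·1.0000 = -1.2500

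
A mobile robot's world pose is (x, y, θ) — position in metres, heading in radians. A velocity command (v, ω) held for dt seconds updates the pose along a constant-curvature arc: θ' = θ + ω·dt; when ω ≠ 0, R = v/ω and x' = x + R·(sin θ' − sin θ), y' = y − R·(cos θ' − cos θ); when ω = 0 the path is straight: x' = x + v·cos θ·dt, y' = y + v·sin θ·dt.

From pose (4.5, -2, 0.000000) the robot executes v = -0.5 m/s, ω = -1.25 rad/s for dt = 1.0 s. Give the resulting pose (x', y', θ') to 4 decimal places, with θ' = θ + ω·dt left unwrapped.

(4.1204, -1.7261, -1.2500)

θ' = 0.0000 + -1.25·1.0 = -1.2500
R = v/ω = -0.5/-1.25 = 0.4000
x' = 4.5 + 0.4000·(sin -1.2500 − sin 0.0000) = 4.1204
y' = -2 − 0.4000·(cos -1.2500 − cos 0.0000) = -1.7261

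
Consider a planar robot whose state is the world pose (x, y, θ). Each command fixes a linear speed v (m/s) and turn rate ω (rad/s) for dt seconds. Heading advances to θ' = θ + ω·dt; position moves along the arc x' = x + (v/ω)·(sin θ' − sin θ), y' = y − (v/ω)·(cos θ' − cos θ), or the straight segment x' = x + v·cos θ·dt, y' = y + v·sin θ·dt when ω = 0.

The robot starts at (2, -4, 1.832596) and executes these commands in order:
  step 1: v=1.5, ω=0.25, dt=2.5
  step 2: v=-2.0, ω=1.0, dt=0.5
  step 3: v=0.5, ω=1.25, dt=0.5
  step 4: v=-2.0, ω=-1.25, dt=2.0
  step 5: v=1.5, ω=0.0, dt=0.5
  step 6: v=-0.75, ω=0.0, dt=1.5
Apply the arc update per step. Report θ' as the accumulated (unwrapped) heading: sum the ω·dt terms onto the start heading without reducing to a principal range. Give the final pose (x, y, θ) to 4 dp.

step 1: θ'=2.4576 (R=6.0000) → pose (-0.0042, -0.9026, 2.4576)
step 2: θ'=2.9576 (R=-2.0000) → pose (0.8937, -1.3187, 2.9576)
step 3: θ'=3.5826 (R=0.4000) → pose (0.6498, -1.3502, 3.5826)
step 4: θ'=1.0826 (R=1.6000) → pose (2.7458, -3.5476, 1.0826)
step 5: θ'=1.0826 (straight) → pose (3.0976, -2.8852, 1.0826)
step 6: θ'=1.0826 (straight) → pose (2.5699, -3.8788, 1.0826)

(2.5699, -3.8788, 1.0826)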